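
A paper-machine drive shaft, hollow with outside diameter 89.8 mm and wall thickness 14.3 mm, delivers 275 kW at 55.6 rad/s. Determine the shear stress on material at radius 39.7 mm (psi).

5690 psi

ω = 55.6 rad/s, so T = P/ω = 275×10³ / 55.60 = 4946 N·m.
J = π(d_o⁴ − d_i⁴)/32 = π(0.0898⁴ − 0.0612⁴)/32 = 5.007×10^-6 m⁴.
Shear stress varies linearly with radius: τ = T·r/J = 4946 × 0.0397 / 5.007×10^-6 = 3.922×10^7 Pa.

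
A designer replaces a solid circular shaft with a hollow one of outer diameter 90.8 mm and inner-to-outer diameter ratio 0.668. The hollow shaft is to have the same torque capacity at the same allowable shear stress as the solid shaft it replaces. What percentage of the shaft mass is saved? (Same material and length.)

35.8 %

Equal τ_max and T ⇒ the solid shaft needs d_s³ = d_o³(1−k⁴), so d_s = 90.8·(1−0.668⁴)^(1/3) = 84.32 mm.
Area ratio A_h/A_s = d_o²(1−k²)/d_s² = (1−k²)/(1−k⁴)^(2/3) = 0.6421.
Mass saving = 1 − 0.6421 = 35.8 %.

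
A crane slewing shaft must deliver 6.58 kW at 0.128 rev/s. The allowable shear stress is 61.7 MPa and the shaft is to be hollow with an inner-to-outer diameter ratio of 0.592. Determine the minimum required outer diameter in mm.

ω = 2π·0.128 = 0.8042 rad/s, so T = P/ω = 6.58×10³ / 0.8042 = 8182 N·m.
For a hollow shaft with d_i/d_o = 0.592: τ_max = 16T/(π d_o³ (1−k⁴)), so d_o = [16T/(π τ_allow (1−k⁴))]^(1/3) = [16·8182/(π·6.17×10^7·0.8772)]^(1/3) = 0.09165 m.

91.7 mm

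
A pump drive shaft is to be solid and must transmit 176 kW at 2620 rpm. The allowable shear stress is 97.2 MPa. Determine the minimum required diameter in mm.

ω = 2π·2620/60 = 274.4 rad/s, so T = P/ω = 176×10³ / 274.4 = 641.5 N·m.
For a solid shaft τ_max = 16T/(πd³), so d = (16T/(π τ_allow))^(1/3) = (16·641.5/(π·9.72×10^7))^(1/3) = 0.03227 m.

32.3 mm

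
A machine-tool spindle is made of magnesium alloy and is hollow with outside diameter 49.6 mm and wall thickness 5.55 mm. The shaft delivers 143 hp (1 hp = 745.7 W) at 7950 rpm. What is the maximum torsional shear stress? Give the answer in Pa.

ω = 2π·7950/60 = 832.5 rad/s, so T = P/ω = 143×745.7 / 832.5 = 128.1 N·m.
J = π(d_o⁴ − d_i⁴)/32 = π(0.0496⁴ − 0.0385⁴)/32 = 3.785×10^-7 m⁴.
τ_max = T·r/J = 128.1 × 0.0248 / 3.785×10^-7 = 8.393×10^6 Pa.

8.39e6 Pa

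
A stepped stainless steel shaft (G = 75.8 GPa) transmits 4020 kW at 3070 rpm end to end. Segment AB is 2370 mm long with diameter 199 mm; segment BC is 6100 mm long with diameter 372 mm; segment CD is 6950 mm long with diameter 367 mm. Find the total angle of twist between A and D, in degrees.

0.213°

ω = 2π·3070/60 = 321.5 rad/s, so T = P/ω = 4020×10³ / 321.5 = 12500 N·m.
J_AB = π(0.199)⁴/32 = 1.54×10^-4 m⁴; J_BC = π(0.372)⁴/32 = 1.88×10^-3 m⁴; J_CD = π(0.367)⁴/32 = 1.78×10^-3 m⁴.
θ = (T/G)·Σ L_i/J_i = (12500/75.8×10⁹)·(2.37/1.54×10^-4 + 6.10/1.88×10^-3 + 6.95/1.78×10^-3) = 3.718×10^-3 rad.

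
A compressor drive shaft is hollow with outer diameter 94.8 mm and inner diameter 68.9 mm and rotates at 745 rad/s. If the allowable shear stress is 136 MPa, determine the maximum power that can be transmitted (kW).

12200 kW

J = π(d_o⁴ − d_i⁴)/32 = π(0.0948⁴ − 0.0689⁴)/32 = 5.717×10^-6 m⁴.
T_max = τ_allow·J/r = 1.36×10^8 × 5.717×10^-6 / 0.0474 = 16400 N·m.
ω = 745 rad/s, so P_max = T_max·ω = 1.222×10^7 W.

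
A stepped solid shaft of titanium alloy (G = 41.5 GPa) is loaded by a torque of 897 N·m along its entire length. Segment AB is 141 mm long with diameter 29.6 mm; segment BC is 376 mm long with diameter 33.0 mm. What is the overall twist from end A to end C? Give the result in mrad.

J_AB = π(0.0296)⁴/32 = 7.54×10^-8 m⁴; J_BC = π(0.0330)⁴/32 = 1.16×10^-7 m⁴.
θ = (T/G)·Σ L_i/J_i = (897.0/41.5×10⁹)·(0.141/7.54×10^-8 + 0.376/1.16×10^-7) = 0.1102 rad.

110 mrad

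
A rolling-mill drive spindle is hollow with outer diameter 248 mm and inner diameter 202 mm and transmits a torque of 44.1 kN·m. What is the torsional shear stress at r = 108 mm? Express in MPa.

22.9 MPa

J = π(d_o⁴ − d_i⁴)/32 = π(0.248⁴ − 0.202⁴)/32 = 2.079×10^-4 m⁴.
Shear stress varies linearly with radius: τ = T·r/J = 44100 × 0.108 / 2.079×10^-4 = 2.291×10^7 Pa.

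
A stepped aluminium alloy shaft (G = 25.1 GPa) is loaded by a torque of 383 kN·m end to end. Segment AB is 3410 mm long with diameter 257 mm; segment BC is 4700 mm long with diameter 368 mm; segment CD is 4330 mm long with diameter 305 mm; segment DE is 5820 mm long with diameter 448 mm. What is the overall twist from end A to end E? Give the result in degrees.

15.0°

J_AB = π(0.257)⁴/32 = 4.28×10^-4 m⁴; J_BC = π(0.368)⁴/32 = 1.80×10^-3 m⁴; J_CD = π(0.305)⁴/32 = 8.50×10^-4 m⁴; J_DE = π(0.448)⁴/32 = 3.95×10^-3 m⁴.
θ = (T/G)·Σ L_i/J_i = (383000/25.1×10⁹)·(3.41/4.28×10^-4 + 4.70/1.80×10^-3 + 4.33/8.50×10^-4 + 5.82/3.95×10^-3) = 0.2616 rad.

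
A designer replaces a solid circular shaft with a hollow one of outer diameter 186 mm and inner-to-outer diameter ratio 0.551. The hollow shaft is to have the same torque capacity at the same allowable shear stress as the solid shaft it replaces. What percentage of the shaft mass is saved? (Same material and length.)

25.7 %

Equal τ_max and T ⇒ the solid shaft needs d_s³ = d_o³(1−k⁴), so d_s = 186·(1−0.551⁴)^(1/3) = 180.1 mm.
Area ratio A_h/A_s = d_o²(1−k²)/d_s² = (1−k²)/(1−k⁴)^(2/3) = 0.7428.
Mass saving = 1 − 0.7428 = 25.7 %.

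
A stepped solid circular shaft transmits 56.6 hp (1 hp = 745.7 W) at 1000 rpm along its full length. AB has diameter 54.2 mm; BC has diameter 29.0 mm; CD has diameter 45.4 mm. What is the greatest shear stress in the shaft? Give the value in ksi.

ω = 2π·1000/60 = 104.7 rad/s, so T = P/ω = 56.6×745.7 / 104.7 = 403.0 N·m.
Under the same torque, τ_max = 16T/(πd³) is largest where d is smallest — segment BC (d = 29.0 mm).
τ_max = 16·403.0/(π·(0.0290)³) = 8.416×10^7 Pa.

12.2 ksi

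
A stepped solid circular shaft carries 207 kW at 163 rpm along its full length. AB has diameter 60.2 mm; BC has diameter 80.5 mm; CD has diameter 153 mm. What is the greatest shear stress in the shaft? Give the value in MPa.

283 MPa

ω = 2π·163/60 = 17.07 rad/s, so T = P/ω = 207×10³ / 17.07 = 12130 N·m.
Under the same torque, τ_max = 16T/(πd³) is largest where d is smallest — segment AB (d = 60.2 mm).
τ_max = 16·12130/(π·(0.0602)³) = 2.831×10^8 Pa.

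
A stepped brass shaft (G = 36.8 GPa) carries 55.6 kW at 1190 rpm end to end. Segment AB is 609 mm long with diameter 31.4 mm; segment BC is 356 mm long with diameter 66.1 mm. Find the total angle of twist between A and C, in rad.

ω = 2π·1190/60 = 124.6 rad/s, so T = P/ω = 55.6×10³ / 124.6 = 446.2 N·m.
J_AB = π(0.0314)⁴/32 = 9.54×10^-8 m⁴; J_BC = π(0.0661)⁴/32 = 1.87×10^-6 m⁴.
θ = (T/G)·Σ L_i/J_i = (446.2/36.8×10⁹)·(0.609/9.54×10^-8 + 0.356/1.87×10^-6) = 0.07967 rad.

0.0797 rad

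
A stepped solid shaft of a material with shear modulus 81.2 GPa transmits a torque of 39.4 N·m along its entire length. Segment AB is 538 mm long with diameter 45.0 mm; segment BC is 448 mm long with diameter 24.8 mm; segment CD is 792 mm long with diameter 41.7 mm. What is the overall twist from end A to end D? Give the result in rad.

0.00780 rad

J_AB = π(0.0450)⁴/32 = 4.03×10^-7 m⁴; J_BC = π(0.0248)⁴/32 = 3.71×10^-8 m⁴; J_CD = π(0.0417)⁴/32 = 2.97×10^-7 m⁴.
θ = (T/G)·Σ L_i/J_i = (39.40/81.2×10⁹)·(0.538/4.03×10^-7 + 0.448/3.71×10^-8 + 0.792/2.97×10^-7) = 7.796×10^-3 rad.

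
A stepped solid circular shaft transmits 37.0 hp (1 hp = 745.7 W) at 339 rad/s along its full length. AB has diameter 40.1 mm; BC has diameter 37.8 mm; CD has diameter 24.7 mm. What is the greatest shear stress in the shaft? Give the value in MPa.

27.5 MPa

ω = 339 rad/s, so T = P/ω = 37.0×745.7 / 339.0 = 81.39 N·m.
Under the same torque, τ_max = 16T/(πd³) is largest where d is smallest — segment CD (d = 24.7 mm).
τ_max = 16·81.39/(π·(0.0247)³) = 2.751×10^7 Pa.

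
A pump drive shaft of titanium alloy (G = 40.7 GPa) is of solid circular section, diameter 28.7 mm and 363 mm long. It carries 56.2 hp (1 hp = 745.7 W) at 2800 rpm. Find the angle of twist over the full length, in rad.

0.0191 rad

ω = 2π·2800/60 = 293.2 rad/s, so T = P/ω = 56.2×745.7 / 293.2 = 142.9 N·m.
J = πd⁴/32 = π(0.0287)⁴/32 = 6.661×10^-8 m⁴.
θ = T·L/(G·J) = 142.9 × 0.363 / (40.7×10⁹ × 6.661×10^-8) = 0.01914 rad.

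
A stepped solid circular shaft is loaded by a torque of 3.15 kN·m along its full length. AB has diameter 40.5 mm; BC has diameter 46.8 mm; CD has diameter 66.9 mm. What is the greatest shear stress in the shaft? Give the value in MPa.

Under the same torque, τ_max = 16T/(πd³) is largest where d is smallest — segment AB (d = 40.5 mm).
τ_max = 16·3150/(π·(0.0405)³) = 2.415×10^8 Pa.

241 MPa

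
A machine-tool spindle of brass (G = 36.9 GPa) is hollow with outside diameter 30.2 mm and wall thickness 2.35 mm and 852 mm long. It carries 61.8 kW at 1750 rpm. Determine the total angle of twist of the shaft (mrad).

ω = 2π·1750/60 = 183.3 rad/s, so T = P/ω = 61.8×10³ / 183.3 = 337.2 N·m.
J = π(d_o⁴ − d_i⁴)/32 = π(0.0302⁴ − 0.0255⁴)/32 = 4.015×10^-8 m⁴.
θ = T·L/(G·J) = 337.2 × 0.852 / (36.9×10⁹ × 4.015×10^-8) = 0.1939 rad.

194 mrad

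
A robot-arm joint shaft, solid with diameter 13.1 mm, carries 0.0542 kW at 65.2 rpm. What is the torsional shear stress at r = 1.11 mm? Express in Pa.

ω = 2π·65.2/60 = 6.828 rad/s, so T = P/ω = 0.0542×10³ / 6.828 = 7.938 N·m.
J = πd⁴/32 = π(0.0131)⁴/32 = 2.891×10^-9 m⁴.
Shear stress varies linearly with radius: τ = T·r/J = 7.938 × 0.00111 / 2.891×10^-9 = 3.048×10^6 Pa.

3.05e6 Pa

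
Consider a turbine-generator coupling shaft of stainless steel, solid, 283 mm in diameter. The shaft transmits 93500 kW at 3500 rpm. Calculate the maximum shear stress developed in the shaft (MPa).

ω = 2π·3500/60 = 366.5 rad/s, so T = P/ω = 93500×10³ / 366.5 = 255100 N·m.
J = πd⁴/32 = π(0.283)⁴/32 = 6.297×10^-4 m⁴.
τ_max = T·r/J = 255100 × 0.141 / 6.297×10^-4 = 5.732×10^7 Pa.

57.3 MPa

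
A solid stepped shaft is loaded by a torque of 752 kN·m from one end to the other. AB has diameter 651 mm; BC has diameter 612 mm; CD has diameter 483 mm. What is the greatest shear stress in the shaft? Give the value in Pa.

3.40e7 Pa

Under the same torque, τ_max = 16T/(πd³) is largest where d is smallest — segment CD (d = 483 mm).
τ_max = 16·752000/(π·(0.483)³) = 3.399×10^7 Pa.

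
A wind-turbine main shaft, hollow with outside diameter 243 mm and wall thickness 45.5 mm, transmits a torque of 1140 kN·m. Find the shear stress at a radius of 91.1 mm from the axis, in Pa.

3.58e8 Pa

J = π(d_o⁴ − d_i⁴)/32 = π(0.243⁴ − 0.152⁴)/32 = 2.899×10^-4 m⁴.
Shear stress varies linearly with radius: τ = T·r/J = 1.140e6 × 0.0911 / 2.899×10^-4 = 3.582×10^8 Pa.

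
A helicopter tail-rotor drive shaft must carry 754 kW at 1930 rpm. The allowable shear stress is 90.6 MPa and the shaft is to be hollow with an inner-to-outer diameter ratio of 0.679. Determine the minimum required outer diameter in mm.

64.3 mm

ω = 2π·1930/60 = 202.1 rad/s, so T = P/ω = 754×10³ / 202.1 = 3731 N·m.
For a hollow shaft with d_i/d_o = 0.679: τ_max = 16T/(π d_o³ (1−k⁴)), so d_o = [16T/(π τ_allow (1−k⁴))]^(1/3) = [16·3731/(π·9.06×10^7·0.7874)]^(1/3) = 0.06434 m.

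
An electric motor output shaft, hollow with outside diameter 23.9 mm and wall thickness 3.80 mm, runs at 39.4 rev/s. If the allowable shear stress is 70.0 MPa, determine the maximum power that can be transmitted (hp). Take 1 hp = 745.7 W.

J = π(d_o⁴ − d_i⁴)/32 = π(0.0239⁴ − 0.0163⁴)/32 = 2.510×10^-8 m⁴.
T_max = τ_allow·J/r = 7.00×10^7 × 2.510×10^-8 / 0.0119 = 147.0 N·m.
ω = 2π·39.4 = 247.6 rad/s, so P_max = T_max·ω = 3.640×10^4 W.

48.8 hp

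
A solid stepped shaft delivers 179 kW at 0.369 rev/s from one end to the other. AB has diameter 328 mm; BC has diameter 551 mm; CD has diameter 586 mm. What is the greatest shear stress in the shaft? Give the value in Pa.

ω = 2π·0.369 = 2.318 rad/s, so T = P/ω = 179×10³ / 2.318 = 77210 N·m.
Under the same torque, τ_max = 16T/(πd³) is largest where d is smallest — segment AB (d = 328 mm).
τ_max = 16·77210/(π·(0.328)³) = 1.114×10^7 Pa.

1.11e7 Pa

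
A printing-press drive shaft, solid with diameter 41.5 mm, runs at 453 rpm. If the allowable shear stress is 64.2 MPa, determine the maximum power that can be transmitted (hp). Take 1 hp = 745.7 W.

J = πd⁴/32 = π(0.0415)⁴/32 = 2.912×10^-7 m⁴.
T_max = τ_allow·J/r = 6.42×10^7 × 2.912×10^-7 / 0.0208 = 901.0 N·m.
ω = 2π·453/60 = 47.44 rad/s, so P_max = T_max·ω = 4.274×10^4 W.

57.3 hp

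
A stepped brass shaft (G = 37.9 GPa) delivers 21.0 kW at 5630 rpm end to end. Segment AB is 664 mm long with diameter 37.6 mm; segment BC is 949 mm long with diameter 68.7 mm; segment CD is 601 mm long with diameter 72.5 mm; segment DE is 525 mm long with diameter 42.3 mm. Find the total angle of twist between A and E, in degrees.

0.307°

ω = 2π·5630/60 = 589.6 rad/s, so T = P/ω = 21.0×10³ / 589.6 = 35.62 N·m.
J_AB = π(0.0376)⁴/32 = 1.96×10^-7 m⁴; J_BC = π(0.0687)⁴/32 = 2.19×10^-6 m⁴; J_CD = π(0.0725)⁴/32 = 2.71×10^-6 m⁴; J_DE = π(0.0423)⁴/32 = 3.14×10^-7 m⁴.
θ = (T/G)·Σ L_i/J_i = (35.62/37.9×10⁹)·(0.664/1.96×10^-7 + 0.949/2.19×10^-6 + 0.601/2.71×10^-6 + 0.525/3.14×10^-7) = 5.366×10^-3 rad.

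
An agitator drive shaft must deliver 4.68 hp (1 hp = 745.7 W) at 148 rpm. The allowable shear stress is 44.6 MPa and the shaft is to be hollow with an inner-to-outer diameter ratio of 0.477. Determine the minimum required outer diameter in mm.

30.0 mm

ω = 2π·148/60 = 15.50 rad/s, so T = P/ω = 4.68×745.7 / 15.50 = 225.2 N·m.
For a hollow shaft with d_i/d_o = 0.477: τ_max = 16T/(π d_o³ (1−k⁴)), so d_o = [16T/(π τ_allow (1−k⁴))]^(1/3) = [16·225.2/(π·4.46×10^7·0.9482)]^(1/3) = 0.03004 m.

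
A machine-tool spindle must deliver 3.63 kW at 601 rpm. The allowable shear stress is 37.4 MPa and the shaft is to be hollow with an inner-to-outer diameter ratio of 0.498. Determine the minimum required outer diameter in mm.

ω = 2π·601/60 = 62.94 rad/s, so T = P/ω = 3.63×10³ / 62.94 = 57.68 N·m.
For a hollow shaft with d_i/d_o = 0.498: τ_max = 16T/(π d_o³ (1−k⁴)), so d_o = [16T/(π τ_allow (1−k⁴))]^(1/3) = [16·57.68/(π·3.74×10^7·0.9385)]^(1/3) = 0.02030 m.

20.3 mm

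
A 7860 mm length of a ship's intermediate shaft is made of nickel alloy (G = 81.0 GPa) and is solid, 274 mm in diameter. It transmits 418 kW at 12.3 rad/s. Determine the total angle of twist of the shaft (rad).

ω = 12.3 rad/s, so T = P/ω = 418×10³ / 12.30 = 33980 N·m.
J = πd⁴/32 = π(0.274)⁴/32 = 5.534×10^-4 m⁴.
θ = T·L/(G·J) = 33980 × 7.86 / (81.0×10⁹ × 5.534×10^-4) = 5.959×10^-3 rad.

0.00596 rad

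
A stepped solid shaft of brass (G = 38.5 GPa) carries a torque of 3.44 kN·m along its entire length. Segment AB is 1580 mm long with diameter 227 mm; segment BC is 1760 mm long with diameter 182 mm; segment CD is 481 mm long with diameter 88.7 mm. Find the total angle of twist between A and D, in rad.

J_AB = π(0.227)⁴/32 = 2.61×10^-4 m⁴; J_BC = π(0.182)⁴/32 = 1.08×10^-4 m⁴; J_CD = π(0.0887)⁴/32 = 6.08×10^-6 m⁴.
θ = (T/G)·Σ L_i/J_i = (3440/38.5×10⁹)·(1.58/2.61×10^-4 + 1.76/1.08×10^-4 + 0.481/6.08×10^-6) = 9.074×10^-3 rad.

0.00907 rad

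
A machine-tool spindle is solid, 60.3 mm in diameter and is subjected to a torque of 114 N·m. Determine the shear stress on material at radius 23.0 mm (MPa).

2.02 MPa

J = πd⁴/32 = π(0.0603)⁴/32 = 1.298×10^-6 m⁴.
Shear stress varies linearly with radius: τ = T·r/J = 114.0 × 0.0230 / 1.298×10^-6 = 2.020×10^6 Pa.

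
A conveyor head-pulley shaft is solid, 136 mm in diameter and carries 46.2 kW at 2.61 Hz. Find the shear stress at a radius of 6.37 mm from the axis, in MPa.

0.534 MPa

ω = 2π·2.61 = 16.40 rad/s, so T = P/ω = 46.2×10³ / 16.40 = 2817 N·m.
J = πd⁴/32 = π(0.136)⁴/32 = 3.359×10^-5 m⁴.
Shear stress varies linearly with radius: τ = T·r/J = 2817 × 0.00637 / 3.359×10^-5 = 5.343×10^5 Pa.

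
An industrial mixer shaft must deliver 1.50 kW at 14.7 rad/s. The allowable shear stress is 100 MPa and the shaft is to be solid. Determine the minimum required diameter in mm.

ω = 14.7 rad/s, so T = P/ω = 1.50×10³ / 14.70 = 102.0 N·m.
For a solid shaft τ_max = 16T/(πd³), so d = (16T/(π τ_allow))^(1/3) = (16·102.0/(π·1.00×10^8))^(1/3) = 0.01732 m.

17.3 mm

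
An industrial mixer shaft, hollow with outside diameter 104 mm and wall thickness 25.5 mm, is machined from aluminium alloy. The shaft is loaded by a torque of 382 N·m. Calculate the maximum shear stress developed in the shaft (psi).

269 psi

J = π(d_o⁴ − d_i⁴)/32 = π(0.104⁴ − 0.0530⁴)/32 = 1.071×10^-5 m⁴.
τ_max = T·r/J = 382.0 × 0.0520 / 1.071×10^-5 = 1.855×10^6 Pa.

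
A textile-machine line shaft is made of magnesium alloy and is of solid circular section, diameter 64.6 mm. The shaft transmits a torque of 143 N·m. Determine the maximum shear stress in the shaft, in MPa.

2.70 MPa

J = πd⁴/32 = π(0.0646)⁴/32 = 1.710×10^-6 m⁴.
τ_max = T·r/J = 143.0 × 0.0323 / 1.710×10^-6 = 2.702×10^6 Pa.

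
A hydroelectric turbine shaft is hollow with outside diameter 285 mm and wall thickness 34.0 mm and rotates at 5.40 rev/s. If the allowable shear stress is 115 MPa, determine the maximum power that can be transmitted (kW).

11800 kW

J = π(d_o⁴ − d_i⁴)/32 = π(0.285⁴ − 0.217⁴)/32 = 4.300×10^-4 m⁴.
T_max = τ_allow·J/r = 1.15×10^8 × 4.300×10^-4 / 0.142 = 347000 N·m.
ω = 2π·5.40 = 33.93 rad/s, so P_max = T_max·ω = 1.177×10^7 W.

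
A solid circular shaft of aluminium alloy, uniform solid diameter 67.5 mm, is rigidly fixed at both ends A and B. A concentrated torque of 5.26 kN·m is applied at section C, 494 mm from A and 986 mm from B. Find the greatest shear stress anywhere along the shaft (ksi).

With uniform GJ and both ends fixed, compatibility θ_AC = θ_CB gives T_A·a = T_B·b, together with T_A + T_B = T₀.
T_A = T₀·b/(a+b) = 5260·986/1480 = 3504 N·m; T_B = 1756 N·m.
τ in each portion: τ_AC = 5.80×10^7 Pa, τ_CB = 2.91×10^7 Pa; maximum is in AC.
τ_max = T_AC·r/J = 3504·0.0338/2.04×10^-6 = 5.803×10^7 Pa.

8.42 ksi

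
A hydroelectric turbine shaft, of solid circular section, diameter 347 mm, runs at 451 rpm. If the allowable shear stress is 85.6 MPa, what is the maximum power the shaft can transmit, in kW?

33200 kW

J = πd⁴/32 = π(0.347)⁴/32 = 1.423×10^-3 m⁴.
T_max = τ_allow·J/r = 8.56×10^7 × 1.423×10^-3 / 0.173 = 702300 N·m.
ω = 2π·451/60 = 47.23 rad/s, so P_max = T_max·ω = 3.317×10^7 W.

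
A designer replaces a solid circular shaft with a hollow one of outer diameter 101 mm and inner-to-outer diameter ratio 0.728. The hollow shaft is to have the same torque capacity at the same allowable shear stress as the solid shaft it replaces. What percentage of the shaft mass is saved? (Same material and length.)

41.4 %

Equal τ_max and T ⇒ the solid shaft needs d_s³ = d_o³(1−k⁴), so d_s = 101·(1−0.728⁴)^(1/3) = 90.49 mm.
Area ratio A_h/A_s = d_o²(1−k²)/d_s² = (1−k²)/(1−k⁴)^(2/3) = 0.5856.
Mass saving = 1 − 0.5856 = 41.4 %.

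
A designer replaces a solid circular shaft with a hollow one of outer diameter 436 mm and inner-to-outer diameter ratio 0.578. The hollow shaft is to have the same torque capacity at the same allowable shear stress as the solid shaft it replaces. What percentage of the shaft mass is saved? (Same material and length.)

27.9 %

Equal τ_max and T ⇒ the solid shaft needs d_s³ = d_o³(1−k⁴), so d_s = 436·(1−0.578⁴)^(1/3) = 419.1 mm.
Area ratio A_h/A_s = d_o²(1−k²)/d_s² = (1−k²)/(1−k⁴)^(2/3) = 0.7206.
Mass saving = 1 − 0.7206 = 27.9 %.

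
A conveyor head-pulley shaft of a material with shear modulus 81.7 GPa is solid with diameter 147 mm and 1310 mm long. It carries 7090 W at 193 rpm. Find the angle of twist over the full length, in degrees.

ω = 2π·193/60 = 20.21 rad/s, so T = P/ω = 7090 / 20.21 = 350.8 N·m.
J = πd⁴/32 = π(0.147)⁴/32 = 4.584×10^-5 m⁴.
θ = T·L/(G·J) = 350.8 × 1.31 / (81.7×10⁹ × 4.584×10^-5) = 1.227×10^-4 rad.

0.00703°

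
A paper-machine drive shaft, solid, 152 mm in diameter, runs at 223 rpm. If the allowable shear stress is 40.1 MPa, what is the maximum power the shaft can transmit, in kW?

646 kW

J = πd⁴/32 = π(0.152)⁴/32 = 5.241×10^-5 m⁴.
T_max = τ_allow·J/r = 4.01×10^7 × 5.241×10^-5 / 0.0760 = 27650 N·m.
ω = 2π·223/60 = 23.35 rad/s, so P_max = T_max·ω = 6.457×10^5 W.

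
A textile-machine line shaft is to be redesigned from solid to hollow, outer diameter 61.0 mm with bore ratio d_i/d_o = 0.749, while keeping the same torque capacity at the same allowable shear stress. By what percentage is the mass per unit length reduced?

Equal τ_max and T ⇒ the solid shaft needs d_s³ = d_o³(1−k⁴), so d_s = 61.0·(1−0.749⁴)^(1/3) = 53.78 mm.
Area ratio A_h/A_s = d_o²(1−k²)/d_s² = (1−k²)/(1−k⁴)^(2/3) = 0.5648.
Mass saving = 1 − 0.5648 = 43.5 %.

43.5 %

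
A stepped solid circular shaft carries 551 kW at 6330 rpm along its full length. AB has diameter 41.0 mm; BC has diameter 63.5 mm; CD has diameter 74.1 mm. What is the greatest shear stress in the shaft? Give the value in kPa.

61400 kPa

ω = 2π·6330/60 = 662.9 rad/s, so T = P/ω = 551×10³ / 662.9 = 831.2 N·m.
Under the same torque, τ_max = 16T/(πd³) is largest where d is smallest — segment AB (d = 41.0 mm).
τ_max = 16·831.2/(π·(0.0410)³) = 6.142×10^7 Pa.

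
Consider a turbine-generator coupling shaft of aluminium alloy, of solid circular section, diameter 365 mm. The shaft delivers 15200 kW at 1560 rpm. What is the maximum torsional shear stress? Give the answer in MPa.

9.75 MPa

ω = 2π·1560/60 = 163.4 rad/s, so T = P/ω = 15200×10³ / 163.4 = 93040 N·m.
J = πd⁴/32 = π(0.365)⁴/32 = 1.742×10^-3 m⁴.
τ_max = T·r/J = 93040 × 0.182 / 1.742×10^-3 = 9.745×10^6 Pa.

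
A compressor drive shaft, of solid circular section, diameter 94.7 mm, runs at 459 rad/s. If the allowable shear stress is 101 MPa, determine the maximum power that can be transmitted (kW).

7730 kW

J = πd⁴/32 = π(0.0947)⁴/32 = 7.896×10^-6 m⁴.
T_max = τ_allow·J/r = 1.01×10^8 × 7.896×10^-6 / 0.0474 = 16840 N·m.
ω = 459 rad/s, so P_max = T_max·ω = 7.731×10^6 W.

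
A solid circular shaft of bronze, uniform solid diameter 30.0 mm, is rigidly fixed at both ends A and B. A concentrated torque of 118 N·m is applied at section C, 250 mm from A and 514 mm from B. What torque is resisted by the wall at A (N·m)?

79.4 N·m

With uniform GJ and both ends fixed, compatibility θ_AC = θ_CB gives T_A·a = T_B·b, together with T_A + T_B = T₀.
T_A = T₀·b/(a+b) = 118.0·514/764.0 = 79.39 N·m; T_B = 38.61 N·m.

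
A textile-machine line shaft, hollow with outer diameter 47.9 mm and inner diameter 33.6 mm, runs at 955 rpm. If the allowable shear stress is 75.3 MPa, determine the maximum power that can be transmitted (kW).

123 kW

J = π(d_o⁴ − d_i⁴)/32 = π(0.0479⁴ − 0.0336⁴)/32 = 3.917×10^-7 m⁴.
T_max = τ_allow·J/r = 7.53×10^7 × 3.917×10^-7 / 0.0239 = 1232 N·m.
ω = 2π·955/60 = 100.0 rad/s, so P_max = T_max·ω = 1.232×10^5 W.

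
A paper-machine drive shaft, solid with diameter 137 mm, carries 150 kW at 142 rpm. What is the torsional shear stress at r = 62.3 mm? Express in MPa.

ω = 2π·142/60 = 14.87 rad/s, so T = P/ω = 150×10³ / 14.87 = 10090 N·m.
J = πd⁴/32 = π(0.137)⁴/32 = 3.458×10^-5 m⁴.
Shear stress varies linearly with radius: τ = T·r/J = 10090 × 0.0623 / 3.458×10^-5 = 1.817×10^7 Pa.

18.2 MPa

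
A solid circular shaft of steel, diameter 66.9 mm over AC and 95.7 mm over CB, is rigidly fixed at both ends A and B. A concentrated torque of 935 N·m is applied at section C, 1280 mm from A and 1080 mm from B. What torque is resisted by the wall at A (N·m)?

157 N·m

Compatibility: T_A·a/J_AC = T_B·b/J_CB with T_A + T_B = T₀.
J_AC = 1.97×10^-6 m⁴, J_CB = 8.23×10^-6 m⁴, so T_A = T₀·(J_AC/a)/((J_AC/a)+(J_CB/b)) = 156.8 N·m, T_B = 778.2 N·m.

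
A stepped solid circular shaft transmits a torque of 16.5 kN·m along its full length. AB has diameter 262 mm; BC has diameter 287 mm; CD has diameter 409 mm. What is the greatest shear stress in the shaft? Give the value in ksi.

Under the same torque, τ_max = 16T/(πd³) is largest where d is smallest — segment AB (d = 262 mm).
τ_max = 16·16500/(π·(0.262)³) = 4.673×10^6 Pa.

0.678 ksi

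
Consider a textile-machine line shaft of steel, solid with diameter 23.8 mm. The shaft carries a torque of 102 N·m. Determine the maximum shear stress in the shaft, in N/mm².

J = πd⁴/32 = π(0.0238)⁴/32 = 3.150×10^-8 m⁴.
τ_max = T·r/J = 102.0 × 0.0119 / 3.150×10^-8 = 3.853×10^7 Pa.

38.5 N/mm²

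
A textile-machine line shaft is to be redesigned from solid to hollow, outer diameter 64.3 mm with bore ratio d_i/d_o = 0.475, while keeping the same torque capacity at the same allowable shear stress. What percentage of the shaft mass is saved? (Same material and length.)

19.8 %

Equal τ_max and T ⇒ the solid shaft needs d_s³ = d_o³(1−k⁴), so d_s = 64.3·(1−0.475⁴)^(1/3) = 63.19 mm.
Area ratio A_h/A_s = d_o²(1−k²)/d_s² = (1−k²)/(1−k⁴)^(2/3) = 0.8018.
Mass saving = 1 − 0.8018 = 19.8 %.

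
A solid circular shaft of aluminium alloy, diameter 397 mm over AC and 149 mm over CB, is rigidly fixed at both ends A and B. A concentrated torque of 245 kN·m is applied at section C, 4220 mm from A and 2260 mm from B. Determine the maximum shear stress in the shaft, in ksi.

2.79 ksi

Compatibility: T_A·a/J_AC = T_B·b/J_CB with T_A + T_B = T₀.
J_AC = 2.44×10^-3 m⁴, J_CB = 4.84×10^-5 m⁴, so T_A = T₀·(J_AC/a)/((J_AC/a)+(J_CB/b)) = 236200 N·m, T_B = 8753 N·m.
τ in each portion: τ_AC = 1.92×10^7 Pa, τ_CB = 1.35×10^7 Pa; maximum is in AC.
τ_max = T_AC·r/J = 236200·0.199/2.44×10^-3 = 1.923×10^7 Pa.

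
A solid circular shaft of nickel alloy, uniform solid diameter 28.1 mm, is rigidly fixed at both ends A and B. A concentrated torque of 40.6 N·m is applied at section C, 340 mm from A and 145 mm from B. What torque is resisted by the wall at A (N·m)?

12.1 N·m

With uniform GJ and both ends fixed, compatibility θ_AC = θ_CB gives T_A·a = T_B·b, together with T_A + T_B = T₀.
T_A = T₀·b/(a+b) = 40.60·145/485.0 = 12.14 N·m; T_B = 28.46 N·m.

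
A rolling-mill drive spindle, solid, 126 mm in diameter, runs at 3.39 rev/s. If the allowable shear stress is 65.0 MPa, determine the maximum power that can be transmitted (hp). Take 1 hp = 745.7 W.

729 hp

J = πd⁴/32 = π(0.126)⁴/32 = 2.474×10^-5 m⁴.
T_max = τ_allow·J/r = 6.50×10^7 × 2.474×10^-5 / 0.0630 = 25530 N·m.
ω = 2π·3.39 = 21.30 rad/s, so P_max = T_max·ω = 5.438×10^5 W.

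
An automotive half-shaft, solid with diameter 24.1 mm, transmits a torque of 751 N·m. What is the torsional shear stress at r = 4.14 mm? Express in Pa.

9.39e7 Pa

J = πd⁴/32 = π(0.0241)⁴/32 = 3.312×10^-8 m⁴.
Shear stress varies linearly with radius: τ = T·r/J = 751.0 × 0.00414 / 3.312×10^-8 = 9.388×10^7 Pa.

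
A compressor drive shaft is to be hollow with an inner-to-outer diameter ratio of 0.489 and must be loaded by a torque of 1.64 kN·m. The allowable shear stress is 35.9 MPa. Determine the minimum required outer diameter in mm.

62.7 mm

For a hollow shaft with d_i/d_o = 0.489: τ_max = 16T/(π d_o³ (1−k⁴)), so d_o = [16T/(π τ_allow (1−k⁴))]^(1/3) = [16·1640/(π·3.59×10^7·0.9428)]^(1/3) = 0.06272 m.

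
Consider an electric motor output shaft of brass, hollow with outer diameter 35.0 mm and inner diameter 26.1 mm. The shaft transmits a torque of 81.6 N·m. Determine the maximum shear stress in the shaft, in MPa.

14.0 MPa

J = π(d_o⁴ − d_i⁴)/32 = π(0.0350⁴ − 0.0261⁴)/32 = 1.018×10^-7 m⁴.
τ_max = T·r/J = 81.60 × 0.0175 / 1.018×10^-7 = 1.403×10^7 Pa.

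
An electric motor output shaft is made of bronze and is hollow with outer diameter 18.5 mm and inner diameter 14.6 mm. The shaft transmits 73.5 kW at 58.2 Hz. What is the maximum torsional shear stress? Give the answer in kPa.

ω = 2π·58.2 = 365.7 rad/s, so T = P/ω = 73.5×10³ / 365.7 = 201.0 N·m.
J = π(d_o⁴ − d_i⁴)/32 = π(0.0185⁴ − 0.0146⁴)/32 = 7.039×10^-9 m⁴.
τ_max = T·r/J = 201.0 × 0.00925 / 7.039×10^-9 = 2.641×10^8 Pa.

264000 kPa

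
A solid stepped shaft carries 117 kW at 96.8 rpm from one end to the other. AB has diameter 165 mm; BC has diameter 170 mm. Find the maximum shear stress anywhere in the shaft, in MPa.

13.1 MPa

ω = 2π·96.8/60 = 10.14 rad/s, so T = P/ω = 117×10³ / 10.14 = 11540 N·m.
Under the same torque, τ_max = 16T/(πd³) is largest where d is smallest — segment AB (d = 165 mm).
τ_max = 16·11540/(π·(0.165)³) = 1.309×10^7 Pa.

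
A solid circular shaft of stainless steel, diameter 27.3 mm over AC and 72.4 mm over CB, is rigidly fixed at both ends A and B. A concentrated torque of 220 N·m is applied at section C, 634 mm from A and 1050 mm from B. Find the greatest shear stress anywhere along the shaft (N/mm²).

2.86 N/mm²

Compatibility: T_A·a/J_AC = T_B·b/J_CB with T_A + T_B = T₀.
J_AC = 5.45×10^-8 m⁴, J_CB = 2.70×10^-6 m⁴, so T_A = T₀·(J_AC/a)/((J_AC/a)+(J_CB/b)) = 7.127 N·m, T_B = 212.9 N·m.
τ in each portion: τ_AC = 1.78×10^6 Pa, τ_CB = 2.86×10^6 Pa; maximum is in CB.
τ_max = T_CB·r/J = 212.9·0.0362/2.70×10^-6 = 2.857×10^6 Pa.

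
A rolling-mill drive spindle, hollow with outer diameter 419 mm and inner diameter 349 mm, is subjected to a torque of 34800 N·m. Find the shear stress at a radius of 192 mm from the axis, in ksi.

J = π(d_o⁴ − d_i⁴)/32 = π(0.419⁴ − 0.349⁴)/32 = 1.569×10^-3 m⁴.
Shear stress varies linearly with radius: τ = T·r/J = 34800 × 0.192 / 1.569×10^-3 = 4.257×10^6 Pa.

0.617 ksi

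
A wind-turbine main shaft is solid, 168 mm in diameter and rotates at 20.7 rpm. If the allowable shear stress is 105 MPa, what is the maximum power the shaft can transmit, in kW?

J = πd⁴/32 = π(0.168)⁴/32 = 7.821×10^-5 m⁴.
T_max = τ_allow·J/r = 1.05×10^8 × 7.821×10^-5 / 0.0840 = 97760 N·m.
ω = 2π·20.7/60 = 2.168 rad/s, so P_max = T_max·ω = 2.119×10^5 W.

212 kW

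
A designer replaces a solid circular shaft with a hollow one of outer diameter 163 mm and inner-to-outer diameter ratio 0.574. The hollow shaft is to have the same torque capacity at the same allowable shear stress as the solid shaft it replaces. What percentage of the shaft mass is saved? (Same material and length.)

Equal τ_max and T ⇒ the solid shaft needs d_s³ = d_o³(1−k⁴), so d_s = 163·(1−0.574⁴)^(1/3) = 156.9 mm.
Area ratio A_h/A_s = d_o²(1−k²)/d_s² = (1−k²)/(1−k⁴)^(2/3) = 0.7239.
Mass saving = 1 − 0.7239 = 27.6 %.

27.6 %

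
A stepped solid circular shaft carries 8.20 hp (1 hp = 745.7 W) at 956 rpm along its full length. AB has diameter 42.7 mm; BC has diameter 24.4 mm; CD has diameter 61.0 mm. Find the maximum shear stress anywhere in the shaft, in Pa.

2.14e7 Pa

ω = 2π·956/60 = 100.1 rad/s, so T = P/ω = 8.20×745.7 / 100.1 = 61.08 N·m.
Under the same torque, τ_max = 16T/(πd³) is largest where d is smallest — segment BC (d = 24.4 mm).
τ_max = 16·61.08/(π·(0.0244)³) = 2.141×10^7 Pa.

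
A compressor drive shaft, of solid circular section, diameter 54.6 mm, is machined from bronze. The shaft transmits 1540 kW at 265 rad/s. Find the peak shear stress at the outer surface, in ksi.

26.4 ksi

ω = 265 rad/s, so T = P/ω = 1540×10³ / 265.0 = 5811 N·m.
J = πd⁴/32 = π(0.0546)⁴/32 = 8.725×10^-7 m⁴.
τ_max = T·r/J = 5811 × 0.0273 / 8.725×10^-7 = 1.818×10^8 Pa.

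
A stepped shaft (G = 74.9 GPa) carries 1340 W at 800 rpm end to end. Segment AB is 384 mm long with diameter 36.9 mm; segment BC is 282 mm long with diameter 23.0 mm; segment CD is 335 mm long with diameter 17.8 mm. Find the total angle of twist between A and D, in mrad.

ω = 2π·800/60 = 83.78 rad/s, so T = P/ω = 1340 / 83.78 = 16.00 N·m.
J_AB = π(0.0369)⁴/32 = 1.82×10^-7 m⁴; J_BC = π(0.0230)⁴/32 = 2.75×10^-8 m⁴; J_CD = π(0.0178)⁴/32 = 9.86×10^-9 m⁴.
θ = (T/G)·Σ L_i/J_i = (16.00/74.9×10⁹)·(0.384/1.82×10^-7 + 0.282/2.75×10^-8 + 0.335/9.86×10^-9) = 9.901×10^-3 rad.

9.90 mrad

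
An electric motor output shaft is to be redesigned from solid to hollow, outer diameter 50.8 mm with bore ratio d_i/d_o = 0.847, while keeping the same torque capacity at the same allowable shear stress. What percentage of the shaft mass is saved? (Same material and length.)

Equal τ_max and T ⇒ the solid shaft needs d_s³ = d_o³(1−k⁴), so d_s = 50.8·(1−0.847⁴)^(1/3) = 39.92 mm.
Area ratio A_h/A_s = d_o²(1−k²)/d_s² = (1−k²)/(1−k⁴)^(2/3) = 0.4576.
Mass saving = 1 − 0.4576 = 54.2 %.

54.2 %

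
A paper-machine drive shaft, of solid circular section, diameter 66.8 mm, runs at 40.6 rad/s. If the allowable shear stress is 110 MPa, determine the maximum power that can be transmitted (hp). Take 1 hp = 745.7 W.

351 hp

J = πd⁴/32 = π(0.0668)⁴/32 = 1.955×10^-6 m⁴.
T_max = τ_allow·J/r = 1.10×10^8 × 1.955×10^-6 / 0.0334 = 6438 N·m.
ω = 40.6 rad/s, so P_max = T_max·ω = 2.614×10^5 W.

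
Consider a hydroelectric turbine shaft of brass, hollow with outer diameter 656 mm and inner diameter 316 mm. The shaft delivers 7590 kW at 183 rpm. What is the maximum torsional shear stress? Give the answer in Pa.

ω = 2π·183/60 = 19.16 rad/s, so T = P/ω = 7590×10³ / 19.16 = 396100 N·m.
J = π(d_o⁴ − d_i⁴)/32 = π(0.656⁴ − 0.316⁴)/32 = 0.01720 m⁴.
τ_max = T·r/J = 396100 × 0.328 / 0.01720 = 7.552×10^6 Pa.

7.55e6 Pa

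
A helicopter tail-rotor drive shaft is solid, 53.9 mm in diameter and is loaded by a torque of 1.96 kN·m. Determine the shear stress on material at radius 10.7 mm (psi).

3670 psi

J = πd⁴/32 = π(0.0539)⁴/32 = 8.286×10^-7 m⁴.
Shear stress varies linearly with radius: τ = T·r/J = 1960 × 0.0107 / 8.286×10^-7 = 2.531×10^7 Pa.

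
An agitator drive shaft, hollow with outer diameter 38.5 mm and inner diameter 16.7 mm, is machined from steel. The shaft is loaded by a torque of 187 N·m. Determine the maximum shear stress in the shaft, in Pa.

1.73e7 Pa

J = π(d_o⁴ − d_i⁴)/32 = π(0.0385⁴ − 0.0167⁴)/32 = 2.081×10^-7 m⁴.
τ_max = T·r/J = 187.0 × 0.0192 / 2.081×10^-7 = 1.730×10^7 Pa.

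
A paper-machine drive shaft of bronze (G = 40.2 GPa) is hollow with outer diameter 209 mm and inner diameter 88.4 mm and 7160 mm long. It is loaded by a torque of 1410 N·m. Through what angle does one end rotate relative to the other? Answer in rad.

0.00138 rad

J = π(d_o⁴ − d_i⁴)/32 = π(0.209⁴ − 0.0884⁴)/32 = 1.813×10^-4 m⁴.
θ = T·L/(G·J) = 1410 × 7.16 / (40.2×10⁹ × 1.813×10^-4) = 1.385×10^-3 rad.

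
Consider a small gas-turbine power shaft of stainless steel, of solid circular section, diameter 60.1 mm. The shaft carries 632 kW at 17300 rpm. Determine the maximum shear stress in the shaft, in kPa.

ω = 2π·17300/60 = 1812 rad/s, so T = P/ω = 632×10³ / 1812 = 348.9 N·m.
J = πd⁴/32 = π(0.0601)⁴/32 = 1.281×10^-6 m⁴.
τ_max = T·r/J = 348.9 × 0.0301 / 1.281×10^-6 = 8.184×10^6 Pa.

8180 kPa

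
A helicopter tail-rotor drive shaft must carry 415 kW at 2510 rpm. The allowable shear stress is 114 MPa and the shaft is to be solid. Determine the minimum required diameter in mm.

41.3 mm

ω = 2π·2510/60 = 262.8 rad/s, so T = P/ω = 415×10³ / 262.8 = 1579 N·m.
For a solid shaft τ_max = 16T/(πd³), so d = (16T/(π τ_allow))^(1/3) = (16·1579/(π·1.14×10^8))^(1/3) = 0.04132 m.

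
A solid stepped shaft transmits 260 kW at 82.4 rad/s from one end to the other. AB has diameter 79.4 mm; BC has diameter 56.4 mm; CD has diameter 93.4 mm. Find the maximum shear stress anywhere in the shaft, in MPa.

89.6 MPa

ω = 82.4 rad/s, so T = P/ω = 260×10³ / 82.40 = 3155 N·m.
Under the same torque, τ_max = 16T/(πd³) is largest where d is smallest — segment BC (d = 56.4 mm).
τ_max = 16·3155/(π·(0.0564)³) = 8.957×10^7 Pa.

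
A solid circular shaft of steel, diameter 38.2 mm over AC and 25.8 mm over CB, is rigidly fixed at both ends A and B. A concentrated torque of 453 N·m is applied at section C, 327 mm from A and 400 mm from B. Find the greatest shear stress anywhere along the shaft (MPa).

35.4 MPa

Compatibility: T_A·a/J_AC = T_B·b/J_CB with T_A + T_B = T₀.
J_AC = 2.09×10^-7 m⁴, J_CB = 4.35×10^-8 m⁴, so T_A = T₀·(J_AC/a)/((J_AC/a)+(J_CB/b)) = 387.1 N·m, T_B = 65.85 N·m.
τ in each portion: τ_AC = 3.54×10^7 Pa, τ_CB = 1.95×10^7 Pa; maximum is in AC.
τ_max = T_AC·r/J = 387.1·0.0191/2.09×10^-7 = 3.537×10^7 Pa.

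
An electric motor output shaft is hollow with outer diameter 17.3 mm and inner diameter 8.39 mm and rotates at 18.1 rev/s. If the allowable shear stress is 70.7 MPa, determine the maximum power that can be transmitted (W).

J = π(d_o⁴ − d_i⁴)/32 = π(0.0173⁴ − 0.00839⁴)/32 = 8.307×10^-9 m⁴.
T_max = τ_allow·J/r = 7.07×10^7 × 8.307×10^-9 / 0.00865 = 67.90 N·m.
ω = 2π·18.1 = 113.7 rad/s, so P_max = T_max·ω = 7722 W.

7720 W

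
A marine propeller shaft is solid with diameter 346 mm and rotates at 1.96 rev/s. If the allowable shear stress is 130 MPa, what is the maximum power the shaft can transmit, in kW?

13000 kW

J = πd⁴/32 = π(0.346)⁴/32 = 1.407×10^-3 m⁴.
T_max = τ_allow·J/r = 1.30×10^8 × 1.407×10^-3 / 0.173 = 1.057e6 N·m.
ω = 2π·1.96 = 12.32 rad/s, so P_max = T_max·ω = 1.302×10^7 W.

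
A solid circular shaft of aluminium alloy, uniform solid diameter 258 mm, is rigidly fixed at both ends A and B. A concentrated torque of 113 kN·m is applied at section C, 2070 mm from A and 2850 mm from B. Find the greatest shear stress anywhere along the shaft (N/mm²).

With uniform GJ and both ends fixed, compatibility θ_AC = θ_CB gives T_A·a = T_B·b, together with T_A + T_B = T₀.
T_A = T₀·b/(a+b) = 113000·2850/4920 = 65460 N·m; T_B = 47540 N·m.
τ in each portion: τ_AC = 1.94×10^7 Pa, τ_CB = 1.41×10^7 Pa; maximum is in AC.
τ_max = T_AC·r/J = 65460·0.129/4.35×10^-4 = 1.941×10^7 Pa.

19.4 N/mm²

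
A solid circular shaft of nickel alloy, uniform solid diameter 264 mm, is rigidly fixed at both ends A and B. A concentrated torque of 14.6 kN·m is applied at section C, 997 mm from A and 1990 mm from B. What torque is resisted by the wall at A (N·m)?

With uniform GJ and both ends fixed, compatibility θ_AC = θ_CB gives T_A·a = T_B·b, together with T_A + T_B = T₀.
T_A = T₀·b/(a+b) = 14600·1990/2987 = 9727 N·m; T_B = 4873 N·m.

9730 N·m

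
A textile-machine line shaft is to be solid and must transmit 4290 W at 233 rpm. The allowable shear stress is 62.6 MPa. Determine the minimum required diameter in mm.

24.3 mm

ω = 2π·233/60 = 24.40 rad/s, so T = P/ω = 4290 / 24.40 = 175.8 N·m.
For a solid shaft τ_max = 16T/(πd³), so d = (16T/(π τ_allow))^(1/3) = (16·175.8/(π·6.26×10^7))^(1/3) = 0.02427 m.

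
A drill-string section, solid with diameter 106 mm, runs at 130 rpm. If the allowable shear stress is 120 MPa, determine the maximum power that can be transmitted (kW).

382 kW

J = πd⁴/32 = π(0.106)⁴/32 = 1.239×10^-5 m⁴.
T_max = τ_allow·J/r = 1.20×10^8 × 1.239×10^-5 / 0.0530 = 28060 N·m.
ω = 2π·130/60 = 13.61 rad/s, so P_max = T_max·ω = 3.820×10^5 W.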